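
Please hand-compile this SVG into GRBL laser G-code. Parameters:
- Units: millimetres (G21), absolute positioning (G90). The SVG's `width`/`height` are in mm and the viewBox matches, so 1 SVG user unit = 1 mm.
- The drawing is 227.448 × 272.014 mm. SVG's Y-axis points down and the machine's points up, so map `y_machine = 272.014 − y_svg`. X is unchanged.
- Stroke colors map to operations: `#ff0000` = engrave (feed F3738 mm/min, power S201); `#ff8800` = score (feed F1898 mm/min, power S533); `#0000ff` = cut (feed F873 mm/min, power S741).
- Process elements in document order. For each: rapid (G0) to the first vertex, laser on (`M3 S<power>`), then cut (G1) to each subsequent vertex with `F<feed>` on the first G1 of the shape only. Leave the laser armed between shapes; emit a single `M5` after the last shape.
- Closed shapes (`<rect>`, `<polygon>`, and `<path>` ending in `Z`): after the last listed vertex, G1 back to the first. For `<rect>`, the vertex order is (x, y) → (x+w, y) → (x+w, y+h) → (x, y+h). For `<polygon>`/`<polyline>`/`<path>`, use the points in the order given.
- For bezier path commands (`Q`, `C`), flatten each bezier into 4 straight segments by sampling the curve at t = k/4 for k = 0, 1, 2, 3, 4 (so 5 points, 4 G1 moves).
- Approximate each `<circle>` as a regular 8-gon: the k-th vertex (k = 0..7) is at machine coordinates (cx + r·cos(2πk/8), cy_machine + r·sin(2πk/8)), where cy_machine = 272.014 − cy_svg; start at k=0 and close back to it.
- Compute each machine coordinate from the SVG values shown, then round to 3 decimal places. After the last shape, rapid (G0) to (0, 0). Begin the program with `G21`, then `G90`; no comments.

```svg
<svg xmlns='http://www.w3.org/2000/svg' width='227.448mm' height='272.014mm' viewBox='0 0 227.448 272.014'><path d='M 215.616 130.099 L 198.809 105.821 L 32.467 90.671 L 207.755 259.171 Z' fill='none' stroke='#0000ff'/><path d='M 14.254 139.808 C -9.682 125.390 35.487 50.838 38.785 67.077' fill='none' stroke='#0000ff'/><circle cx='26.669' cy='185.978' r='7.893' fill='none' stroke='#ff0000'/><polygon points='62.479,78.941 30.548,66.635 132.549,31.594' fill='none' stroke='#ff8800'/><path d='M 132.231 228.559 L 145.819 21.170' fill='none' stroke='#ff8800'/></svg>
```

G21
G90
G0 X215.616 Y141.915
M3 S741
G1 X198.809 Y166.193 F873
G1 X32.467 Y181.343
G1 X207.755 Y12.843
G1 X215.616 Y141.915
G0 X14.254 Y132.206
M3 S741
G1 X7.525 Y151.936 F873
G1 X16.307 Y180.068
G1 X30.195 Y202.451
G1 X38.785 Y204.937
G0 X34.562 Y86.036
M3 S201
G1 X32.250 Y91.617 F3738
G1 X26.669 Y93.929
G1 X21.088 Y91.617
G1 X18.776 Y86.036
G1 X21.088 Y80.455
G1 X26.669 Y78.143
G1 X32.250 Y80.455
G1 X34.562 Y86.036
G0 X62.479 Y193.073
M3 S533
G1 X30.548 Y205.379 F1898
G1 X132.549 Y240.420
G1 X62.479 Y193.073
G0 X132.231 Y43.455
M3 S533
G1 X145.819 Y250.844 F1898
M5
G0 X0.000 Y0.000

viewBox `0 0 227.448 272.014` with mm width/height → 1 unit = 1 mm. Flip: y_m = 272.014 − y_svg.

**Shape 1** — `<path>` closed polygon, stroke `#0000ff` → cut (S741, F873). Machine vertices: (215.616,141.915) → (198.809,166.193) → (32.467,181.343) → (207.755,12.843) → (215.616,141.915). Closed: final G1 returns to the first vertex.

**Shape 2** — `<path>` cubic bezier, stroke `#0000ff` → cut (S741, F873). Control points (SVG): P0=(14.254,139.808), P1=(-9.682,125.390), P2=(35.487,50.838), P3=(38.785,67.077); sampled at t=k/4. Machine vertices: (14.254,132.206) → (7.525,151.936) → (16.307,180.068) → (30.195,202.451) → (38.785,204.937). Open path.

**Shape 3** — `<circle>` circle, stroke `#ff0000` → engrave (S201, F3738). Machine vertices: (34.562,86.036) → (32.250,91.617) → (26.669,93.929) → (21.088,91.617) → (18.776,86.036) → (21.088,80.455) → (26.669,78.143) → (32.250,80.455) → (34.562,86.036). Closed: final G1 returns to the first vertex.

**Shape 4** — `<polygon>` closed polygon, stroke `#ff8800` → score (S533, F1898). Machine vertices: (62.479,193.073) → (30.548,205.379) → (132.549,240.420) → (62.479,193.073). Closed: final G1 returns to the first vertex.

**Shape 5** — `<path>` line segment, stroke `#ff8800` → score (S533, F1898). Machine vertices: (132.231,43.455) → (145.819,250.844). Open path.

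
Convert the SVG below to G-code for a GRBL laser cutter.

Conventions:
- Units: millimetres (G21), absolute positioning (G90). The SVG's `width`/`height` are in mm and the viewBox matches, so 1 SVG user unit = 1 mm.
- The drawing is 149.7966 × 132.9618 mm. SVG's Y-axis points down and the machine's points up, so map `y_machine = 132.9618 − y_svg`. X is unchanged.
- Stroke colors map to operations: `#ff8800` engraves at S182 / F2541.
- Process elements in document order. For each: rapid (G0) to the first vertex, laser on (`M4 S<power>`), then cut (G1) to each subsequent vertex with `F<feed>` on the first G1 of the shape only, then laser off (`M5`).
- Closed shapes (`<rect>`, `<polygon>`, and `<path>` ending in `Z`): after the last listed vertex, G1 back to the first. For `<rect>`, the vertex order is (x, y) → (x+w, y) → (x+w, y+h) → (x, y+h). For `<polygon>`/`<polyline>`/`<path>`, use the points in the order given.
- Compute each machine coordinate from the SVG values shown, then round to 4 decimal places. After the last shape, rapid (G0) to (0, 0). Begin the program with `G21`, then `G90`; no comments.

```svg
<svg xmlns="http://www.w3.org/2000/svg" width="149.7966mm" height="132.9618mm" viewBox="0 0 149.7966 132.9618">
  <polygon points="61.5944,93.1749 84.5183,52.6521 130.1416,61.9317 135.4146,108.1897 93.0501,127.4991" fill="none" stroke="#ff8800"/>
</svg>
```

1 u = 1 mm; y_m = 132.9618 − y.

[1] `<polygon>` regular polygon, #ff8800→engrave S182 F2541: (61.5944,39.7869) → (84.5183,80.3097) → (130.1416,71.0301) → (135.4146,24.7721) → (93.0501,5.4627) → (61.5944,39.7869) (closed)

G21
G90
G0 X61.5944 Y39.7869
M4 S182
G1 X84.5183 Y80.3097 F2541
G1 X130.1416 Y71.0301
G1 X135.4146 Y24.7721
G1 X93.0501 Y5.4627
G1 X61.5944 Y39.7869
M5
G0 X0.0000 Y0.0000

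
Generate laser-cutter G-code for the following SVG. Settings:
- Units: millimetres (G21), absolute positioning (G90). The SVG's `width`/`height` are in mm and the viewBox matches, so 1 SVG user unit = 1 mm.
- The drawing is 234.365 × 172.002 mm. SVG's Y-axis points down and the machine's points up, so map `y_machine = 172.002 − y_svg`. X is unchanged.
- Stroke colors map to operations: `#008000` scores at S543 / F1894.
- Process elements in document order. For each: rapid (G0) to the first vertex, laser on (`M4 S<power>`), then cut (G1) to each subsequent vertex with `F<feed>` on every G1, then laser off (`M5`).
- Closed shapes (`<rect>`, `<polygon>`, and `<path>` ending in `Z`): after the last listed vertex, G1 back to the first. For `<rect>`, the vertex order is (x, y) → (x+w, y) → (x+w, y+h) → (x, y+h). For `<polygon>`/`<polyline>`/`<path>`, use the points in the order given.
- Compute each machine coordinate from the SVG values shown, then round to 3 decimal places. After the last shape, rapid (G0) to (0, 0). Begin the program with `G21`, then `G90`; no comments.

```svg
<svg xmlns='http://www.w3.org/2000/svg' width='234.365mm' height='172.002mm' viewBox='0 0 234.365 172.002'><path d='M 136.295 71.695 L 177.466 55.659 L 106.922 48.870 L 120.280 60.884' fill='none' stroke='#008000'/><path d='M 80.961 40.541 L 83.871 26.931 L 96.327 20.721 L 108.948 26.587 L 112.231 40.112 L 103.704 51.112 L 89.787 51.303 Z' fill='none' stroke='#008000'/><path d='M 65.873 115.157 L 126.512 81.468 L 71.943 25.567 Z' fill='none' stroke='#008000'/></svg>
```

1 u = 1 mm; y_m = 172.002 − y.

[1] `<path>` open polyline, #008000→score S543 F1894: (136.295,100.307) → (177.466,116.343) → (106.922,123.132) → (120.280,111.118)

[2] `<path>` regular polygon, #008000→score S543 F1894: (80.961,131.461) → (83.871,145.071) → (96.327,151.281) → (108.948,145.415) → (112.231,131.890) → (103.704,120.890) → (89.787,120.699) → (80.961,131.461) (closed)

[3] `<path>` closed polygon, #008000→score S543 F1894: (65.873,56.845) → (126.512,90.534) → (71.943,146.435) → (65.873,56.845) (closed)

G21
G90
G0 X136.295 Y100.307
M4 S543
G1 X177.466 Y116.343 F1894
G1 X106.922 Y123.132 F1894
G1 X120.280 Y111.118 F1894
M5
G0 X80.961 Y131.461
M4 S543
G1 X83.871 Y145.071 F1894
G1 X96.327 Y151.281 F1894
G1 X108.948 Y145.415 F1894
G1 X112.231 Y131.890 F1894
G1 X103.704 Y120.890 F1894
G1 X89.787 Y120.699 F1894
G1 X80.961 Y131.461 F1894
M5
G0 X65.873 Y56.845
M4 S543
G1 X126.512 Y90.534 F1894
G1 X71.943 Y146.435 F1894
G1 X65.873 Y56.845 F1894
M5
G0 X0.000 Y0.000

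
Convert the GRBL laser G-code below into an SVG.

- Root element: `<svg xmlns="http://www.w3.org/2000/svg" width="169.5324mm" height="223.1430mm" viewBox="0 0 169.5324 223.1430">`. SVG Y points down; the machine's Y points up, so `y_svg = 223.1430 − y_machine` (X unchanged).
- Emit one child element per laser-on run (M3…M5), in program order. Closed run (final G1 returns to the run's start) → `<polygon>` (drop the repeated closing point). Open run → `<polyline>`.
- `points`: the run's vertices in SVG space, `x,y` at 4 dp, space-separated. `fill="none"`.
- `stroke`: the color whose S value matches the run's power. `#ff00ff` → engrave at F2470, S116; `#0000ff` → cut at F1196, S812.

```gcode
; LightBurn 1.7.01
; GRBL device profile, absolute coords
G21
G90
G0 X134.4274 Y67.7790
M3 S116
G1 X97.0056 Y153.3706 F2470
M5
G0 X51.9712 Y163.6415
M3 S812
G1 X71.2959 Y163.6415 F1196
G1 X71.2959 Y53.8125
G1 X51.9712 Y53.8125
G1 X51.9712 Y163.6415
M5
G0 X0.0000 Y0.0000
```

Each laser-on run becomes one SVG element. Flip Y back into SVG space with y_svg = 223.1430 − y_machine.

Run 1: the run's S116 means `#ff00ff` (engrave). The run is open, so emit a `<polyline>` with points (Y-flipped): 134.4274,155.3640 97.0056,69.7724.

Run 2: the run's S812 means `#0000ff` (cut). The run returns to its start, so emit a `<polygon>` with points (Y-flipped): 51.9712,59.5015 71.2959,59.5015 71.2959,169.3305 51.9712,169.3305.

<svg xmlns="http://www.w3.org/2000/svg" width="169.5324mm" height="223.1430mm" viewBox="0 0 169.5324 223.1430">
  <polyline points="134.4274,155.3640 97.0056,69.7724" fill="none" stroke="#ff00ff"/>
  <polygon points="51.9712,59.5015 71.2959,59.5015 71.2959,169.3305 51.9712,169.3305" fill="none" stroke="#0000ff"/>
</svg>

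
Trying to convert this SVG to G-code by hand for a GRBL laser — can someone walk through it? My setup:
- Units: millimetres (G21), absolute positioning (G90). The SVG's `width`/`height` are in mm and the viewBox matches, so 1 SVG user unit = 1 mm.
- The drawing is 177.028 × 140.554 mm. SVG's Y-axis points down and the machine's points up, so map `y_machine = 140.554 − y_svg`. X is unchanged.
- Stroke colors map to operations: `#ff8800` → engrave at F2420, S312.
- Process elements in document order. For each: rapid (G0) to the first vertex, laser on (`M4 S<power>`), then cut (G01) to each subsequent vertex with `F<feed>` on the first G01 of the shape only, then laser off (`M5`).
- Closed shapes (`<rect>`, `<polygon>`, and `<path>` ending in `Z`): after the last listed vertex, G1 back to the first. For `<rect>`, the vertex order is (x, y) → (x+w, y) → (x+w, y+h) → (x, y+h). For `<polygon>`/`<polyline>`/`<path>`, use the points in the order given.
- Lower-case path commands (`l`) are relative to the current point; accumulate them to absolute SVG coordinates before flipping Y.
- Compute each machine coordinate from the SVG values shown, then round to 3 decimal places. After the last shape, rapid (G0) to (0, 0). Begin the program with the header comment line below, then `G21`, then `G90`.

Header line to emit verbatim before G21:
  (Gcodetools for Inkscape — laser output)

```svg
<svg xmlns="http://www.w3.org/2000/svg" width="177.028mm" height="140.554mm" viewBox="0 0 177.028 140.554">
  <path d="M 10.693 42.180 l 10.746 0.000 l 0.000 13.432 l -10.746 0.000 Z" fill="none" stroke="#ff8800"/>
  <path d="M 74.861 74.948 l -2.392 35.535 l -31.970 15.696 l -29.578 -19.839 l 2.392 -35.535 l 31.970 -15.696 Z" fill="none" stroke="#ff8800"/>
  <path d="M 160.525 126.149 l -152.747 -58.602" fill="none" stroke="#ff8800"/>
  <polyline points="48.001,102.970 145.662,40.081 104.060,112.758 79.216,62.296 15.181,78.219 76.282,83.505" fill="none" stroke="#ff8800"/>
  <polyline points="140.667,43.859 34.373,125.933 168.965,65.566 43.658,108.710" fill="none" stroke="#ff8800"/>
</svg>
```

viewBox `0 0 177.028 140.554` with mm width/height → 1 unit = 1 mm. Flip: y_m = 140.554 − y_svg.

**Shape 1** — `<path>` rectangle, stroke `#ff8800` → engrave (S312, F2420). Machine vertices: (10.693,98.374) → (21.439,98.374) → (21.439,84.942) → (10.693,84.942) → (10.693,98.374). Closed: final G1 returns to the first vertex.

**Shape 2** — `<path>` regular polygon, stroke `#ff8800` → engrave (S312, F2420). Machine vertices: (74.861,65.606) → (72.469,30.071) → (40.499,14.375) → (10.921,34.214) → (13.313,69.749) → (45.283,85.445) → (74.861,65.606). Closed: final G1 returns to the first vertex.

**Shape 3** — `<path>` line segment, stroke `#ff8800` → engrave (S312, F2420). Machine vertices: (160.525,14.405) → (7.778,73.007). Open path.

**Shape 4** — `<polyline>` open polyline, stroke `#ff8800` → engrave (S312, F2420). Machine vertices: (48.001,37.584) → (145.662,100.473) → (104.060,27.796) → (79.216,78.258) → (15.181,62.335) → (76.282,57.049). Open path.

**Shape 5** — `<polyline>` open polyline, stroke `#ff8800` → engrave (S312, F2420). Machine vertices: (140.667,96.695) → (34.373,14.621) → (168.965,74.988) → (43.658,31.844). Open path.

(Gcodetools for Inkscape — laser output)
G21
G90
G0 X10.693 Y98.374
M4 S312
G01 X21.439 Y98.374 F2420
G01 X21.439 Y84.942
G01 X10.693 Y84.942
G01 X10.693 Y98.374
M5
G0 X74.861 Y65.606
M4 S312
G01 X72.469 Y30.071 F2420
G01 X40.499 Y14.375
G01 X10.921 Y34.214
G01 X13.313 Y69.749
G01 X45.283 Y85.445
G01 X74.861 Y65.606
M5
G0 X160.525 Y14.405
M4 S312
G01 X7.778 Y73.007 F2420
M5
G0 X48.001 Y37.584
M4 S312
G01 X145.662 Y100.473 F2420
G01 X104.060 Y27.796
G01 X79.216 Y78.258
G01 X15.181 Y62.335
G01 X76.282 Y57.049
M5
G0 X140.667 Y96.695
M4 S312
G01 X34.373 Y14.621 F2420
G01 X168.965 Y74.988
G01 X43.658 Y31.844
M5
G0 X0.000 Y0.000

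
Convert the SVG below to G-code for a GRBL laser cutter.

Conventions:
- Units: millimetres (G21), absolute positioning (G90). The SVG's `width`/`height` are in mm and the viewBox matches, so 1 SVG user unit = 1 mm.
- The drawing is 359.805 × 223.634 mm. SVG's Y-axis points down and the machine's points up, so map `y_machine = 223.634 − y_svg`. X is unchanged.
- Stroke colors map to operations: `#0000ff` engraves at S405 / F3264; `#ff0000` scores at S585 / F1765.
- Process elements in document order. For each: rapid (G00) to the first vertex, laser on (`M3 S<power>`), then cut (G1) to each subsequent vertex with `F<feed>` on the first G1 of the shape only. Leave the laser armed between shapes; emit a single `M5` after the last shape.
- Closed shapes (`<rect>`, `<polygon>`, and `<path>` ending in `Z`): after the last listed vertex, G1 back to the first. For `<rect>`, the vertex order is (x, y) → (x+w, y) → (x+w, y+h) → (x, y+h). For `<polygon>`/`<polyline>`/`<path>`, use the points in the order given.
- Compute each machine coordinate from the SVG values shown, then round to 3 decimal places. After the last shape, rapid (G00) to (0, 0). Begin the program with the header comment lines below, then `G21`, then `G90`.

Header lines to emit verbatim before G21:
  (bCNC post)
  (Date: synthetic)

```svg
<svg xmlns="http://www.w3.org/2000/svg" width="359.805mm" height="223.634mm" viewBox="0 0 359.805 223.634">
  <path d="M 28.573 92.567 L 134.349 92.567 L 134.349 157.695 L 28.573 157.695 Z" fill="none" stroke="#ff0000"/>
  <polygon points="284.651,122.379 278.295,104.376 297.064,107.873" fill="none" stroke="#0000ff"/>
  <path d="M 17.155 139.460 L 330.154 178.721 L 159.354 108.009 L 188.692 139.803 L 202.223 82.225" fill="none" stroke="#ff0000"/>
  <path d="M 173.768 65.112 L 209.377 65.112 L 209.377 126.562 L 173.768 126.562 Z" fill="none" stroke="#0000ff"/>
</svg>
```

Since the viewBox matches the mm dimensions, user units are millimetres directly. The only transform is the Y-flip y_m = 223.634 − y_svg.

Shape 1 is a rectangle drawn with `<path>`. Its stroke #ff0000 means score at S585, F1765. After flipping Y the toolpath is (28.573,131.067) → (134.349,131.067) → (134.349,65.939) → (28.573,65.939) → (28.573,131.067), returning to the start.

Shape 2 is a regular polygon drawn with `<polygon>`. Its stroke #0000ff means engrave at S405, F3264. After flipping Y the toolpath is (284.651,101.255) → (278.295,119.258) → (297.064,115.761) → (284.651,101.255), returning to the start.

Shape 3 is a open polyline drawn with `<path>`. Its stroke #ff0000 means score at S585, F1765. After flipping Y the toolpath is (17.155,84.174) → (330.154,44.913) → (159.354,115.625) → (188.692,83.831) → (202.223,141.409).

Shape 4 is a rectangle drawn with `<path>`. Its stroke #0000ff means engrave at S405, F3264. After flipping Y the toolpath is (173.768,158.522) → (209.377,158.522) → (209.377,97.072) → (173.768,97.072) → (173.768,158.522), returning to the start.

(bCNC post)
(Date: synthetic)
G21
G90
G00 X28.573 Y131.067
M3 S585
G1 X134.349 Y131.067 F1765
G1 X134.349 Y65.939
G1 X28.573 Y65.939
G1 X28.573 Y131.067
G00 X284.651 Y101.255
M3 S405
G1 X278.295 Y119.258 F3264
G1 X297.064 Y115.761
G1 X284.651 Y101.255
G00 X17.155 Y84.174
M3 S585
G1 X330.154 Y44.913 F1765
G1 X159.354 Y115.625
G1 X188.692 Y83.831
G1 X202.223 Y141.409
G00 X173.768 Y158.522
M3 S405
G1 X209.377 Y158.522 F3264
G1 X209.377 Y97.072
G1 X173.768 Y97.072
G1 X173.768 Y158.522
M5
G00 X0.000 Y0.000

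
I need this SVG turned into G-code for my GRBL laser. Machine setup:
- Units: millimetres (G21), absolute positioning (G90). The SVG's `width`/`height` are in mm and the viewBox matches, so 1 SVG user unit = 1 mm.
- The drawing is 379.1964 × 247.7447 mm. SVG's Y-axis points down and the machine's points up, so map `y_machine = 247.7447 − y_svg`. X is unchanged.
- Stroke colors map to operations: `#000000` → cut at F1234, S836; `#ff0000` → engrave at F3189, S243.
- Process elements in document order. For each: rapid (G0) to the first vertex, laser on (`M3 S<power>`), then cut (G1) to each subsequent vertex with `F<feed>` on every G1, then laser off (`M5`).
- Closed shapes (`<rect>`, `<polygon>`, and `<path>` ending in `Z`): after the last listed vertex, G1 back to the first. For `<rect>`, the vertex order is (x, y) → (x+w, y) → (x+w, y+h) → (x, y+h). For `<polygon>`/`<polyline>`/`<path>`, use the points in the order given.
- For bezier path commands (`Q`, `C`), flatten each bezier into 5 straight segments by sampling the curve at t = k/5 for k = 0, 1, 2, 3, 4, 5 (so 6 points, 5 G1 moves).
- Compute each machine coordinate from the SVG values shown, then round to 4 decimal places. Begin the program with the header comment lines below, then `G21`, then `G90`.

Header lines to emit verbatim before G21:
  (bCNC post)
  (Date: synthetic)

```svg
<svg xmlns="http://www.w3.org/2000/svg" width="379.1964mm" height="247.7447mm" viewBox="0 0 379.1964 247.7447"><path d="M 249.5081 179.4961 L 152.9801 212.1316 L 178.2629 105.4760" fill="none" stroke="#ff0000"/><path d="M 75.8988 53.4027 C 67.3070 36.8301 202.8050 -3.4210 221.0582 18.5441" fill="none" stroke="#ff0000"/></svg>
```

(bCNC post)
(Date: synthetic)
G21
G90
G0 X249.5081 Y68.2486
M3 S243
G1 X152.9801 Y35.6131 F3189
G1 X178.2629 Y142.2687 F3189
M5
G0 X75.8988 Y194.3420
M3 S243
G1 X85.9438 Y206.4398 F3189
G1 X118.0263 Y220.0975 F3189
G1 X159.6023 Y231.1922 F3189
G1 X198.1276 Y235.6009 F3189
G1 X221.0582 Y229.2006 F3189
M5

1 u = 1 mm; y_m = 247.7447 − y.

[1] `<path>` open polyline, #ff0000→engrave S243 F3189: (249.5081,68.2486) → (152.9801,35.6131) → (178.2629,142.2687)

[2] `<path>` cubic bezier, #ff0000→engrave S243 F3189: (75.8988,194.3420) → (85.9438,206.4398) → (118.0263,220.0975) → (159.6023,231.1922) → (198.1276,235.6009) → (221.0582,229.2006)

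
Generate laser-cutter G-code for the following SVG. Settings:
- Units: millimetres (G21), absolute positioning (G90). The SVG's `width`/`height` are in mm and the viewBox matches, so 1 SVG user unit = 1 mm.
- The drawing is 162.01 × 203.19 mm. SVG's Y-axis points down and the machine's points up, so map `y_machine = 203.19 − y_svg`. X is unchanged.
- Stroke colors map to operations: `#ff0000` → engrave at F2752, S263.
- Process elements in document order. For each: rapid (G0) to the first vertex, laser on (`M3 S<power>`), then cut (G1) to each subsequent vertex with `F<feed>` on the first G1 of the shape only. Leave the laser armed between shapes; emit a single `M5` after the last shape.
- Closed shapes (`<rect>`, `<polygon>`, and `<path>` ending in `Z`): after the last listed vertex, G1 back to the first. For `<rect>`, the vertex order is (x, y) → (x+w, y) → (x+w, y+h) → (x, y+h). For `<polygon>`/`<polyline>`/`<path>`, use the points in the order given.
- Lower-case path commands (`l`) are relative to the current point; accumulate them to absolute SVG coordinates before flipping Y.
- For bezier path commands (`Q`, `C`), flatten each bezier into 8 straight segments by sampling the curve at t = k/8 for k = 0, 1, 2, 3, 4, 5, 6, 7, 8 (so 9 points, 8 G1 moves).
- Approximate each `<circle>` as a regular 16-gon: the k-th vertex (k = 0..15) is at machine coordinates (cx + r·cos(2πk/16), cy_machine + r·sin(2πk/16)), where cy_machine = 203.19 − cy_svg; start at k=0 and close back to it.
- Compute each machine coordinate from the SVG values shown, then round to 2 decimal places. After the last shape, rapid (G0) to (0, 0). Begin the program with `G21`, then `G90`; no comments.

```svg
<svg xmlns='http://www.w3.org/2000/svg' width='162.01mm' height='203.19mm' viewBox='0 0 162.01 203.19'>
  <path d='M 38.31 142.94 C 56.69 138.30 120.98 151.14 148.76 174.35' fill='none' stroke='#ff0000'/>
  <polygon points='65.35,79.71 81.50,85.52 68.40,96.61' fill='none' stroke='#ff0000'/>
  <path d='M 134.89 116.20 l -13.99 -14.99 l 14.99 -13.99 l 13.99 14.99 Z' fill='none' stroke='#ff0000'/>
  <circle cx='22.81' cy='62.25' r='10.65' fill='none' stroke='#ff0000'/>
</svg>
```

Since the viewBox matches the mm dimensions, user units are millimetres directly. The only transform is the Y-flip y_m = 203.19 − y_svg.

Shape 1 is a cubic bezier drawn with `<path>`. Its stroke #ff0000 means engrave at S263, F2752. After flipping Y the toolpath is (38.31,60.25) → (47.19,61.18) → (59.42,60.56) → (74.01,58.47) → (90.01,54.99) → (106.45,50.20) → (122.37,44.19) → (136.79,37.04) → (148.76,28.84).

Shape 2 is a regular polygon drawn with `<polygon>`. Its stroke #ff0000 means engrave at S263, F2752. After flipping Y the toolpath is (65.35,123.48) → (81.50,117.67) → (68.40,106.58) → (65.35,123.48), returning to the start.

Shape 3 is a regular polygon drawn with `<path>`. Its stroke #ff0000 means engrave at S263, F2752. After flipping Y the toolpath is (134.89,86.99) → (120.90,101.98) → (135.89,115.97) → (149.88,100.98) → (134.89,86.99), returning to the start.

Shape 4 is a circle drawn with `<circle>`. Its stroke #ff0000 means engrave at S263, F2752. After flipping Y the toolpath is (33.46,140.94) → (32.65,145.02) → (30.34,148.47) → (26.89,150.78) → (22.81,151.59) → (18.73,150.78) → (15.28,148.47) → (12.97,145.02) → (12.16,140.94) → (12.97,136.86) → (15.28,133.41) → (18.73,131.10) → (22.81,130.29) → (26.89,131.10) → (30.34,133.41) → (32.65,136.86) → (33.46,140.94), returning to the start.

G21
G90
G0 X38.31 Y60.25
M3 S263
G1 X47.19 Y61.18 F2752
G1 X59.42 Y60.56
G1 X74.01 Y58.47
G1 X90.01 Y54.99
G1 X106.45 Y50.20
G1 X122.37 Y44.19
G1 X136.79 Y37.04
G1 X148.76 Y28.84
G0 X65.35 Y123.48
M3 S263
G1 X81.50 Y117.67 F2752
G1 X68.40 Y106.58
G1 X65.35 Y123.48
G0 X134.89 Y86.99
M3 S263
G1 X120.90 Y101.98 F2752
G1 X135.89 Y115.97
G1 X149.88 Y100.98
G1 X134.89 Y86.99
G0 X33.46 Y140.94
M3 S263
G1 X32.65 Y145.02 F2752
G1 X30.34 Y148.47
G1 X26.89 Y150.78
G1 X22.81 Y151.59
G1 X18.73 Y150.78
G1 X15.28 Y148.47
G1 X12.97 Y145.02
G1 X12.16 Y140.94
G1 X12.97 Y136.86
G1 X15.28 Y133.41
G1 X18.73 Y131.10
G1 X22.81 Y130.29
G1 X26.89 Y131.10
G1 X30.34 Y133.41
G1 X32.65 Y136.86
G1 X33.46 Y140.94
M5
G0 X0.00 Y0.00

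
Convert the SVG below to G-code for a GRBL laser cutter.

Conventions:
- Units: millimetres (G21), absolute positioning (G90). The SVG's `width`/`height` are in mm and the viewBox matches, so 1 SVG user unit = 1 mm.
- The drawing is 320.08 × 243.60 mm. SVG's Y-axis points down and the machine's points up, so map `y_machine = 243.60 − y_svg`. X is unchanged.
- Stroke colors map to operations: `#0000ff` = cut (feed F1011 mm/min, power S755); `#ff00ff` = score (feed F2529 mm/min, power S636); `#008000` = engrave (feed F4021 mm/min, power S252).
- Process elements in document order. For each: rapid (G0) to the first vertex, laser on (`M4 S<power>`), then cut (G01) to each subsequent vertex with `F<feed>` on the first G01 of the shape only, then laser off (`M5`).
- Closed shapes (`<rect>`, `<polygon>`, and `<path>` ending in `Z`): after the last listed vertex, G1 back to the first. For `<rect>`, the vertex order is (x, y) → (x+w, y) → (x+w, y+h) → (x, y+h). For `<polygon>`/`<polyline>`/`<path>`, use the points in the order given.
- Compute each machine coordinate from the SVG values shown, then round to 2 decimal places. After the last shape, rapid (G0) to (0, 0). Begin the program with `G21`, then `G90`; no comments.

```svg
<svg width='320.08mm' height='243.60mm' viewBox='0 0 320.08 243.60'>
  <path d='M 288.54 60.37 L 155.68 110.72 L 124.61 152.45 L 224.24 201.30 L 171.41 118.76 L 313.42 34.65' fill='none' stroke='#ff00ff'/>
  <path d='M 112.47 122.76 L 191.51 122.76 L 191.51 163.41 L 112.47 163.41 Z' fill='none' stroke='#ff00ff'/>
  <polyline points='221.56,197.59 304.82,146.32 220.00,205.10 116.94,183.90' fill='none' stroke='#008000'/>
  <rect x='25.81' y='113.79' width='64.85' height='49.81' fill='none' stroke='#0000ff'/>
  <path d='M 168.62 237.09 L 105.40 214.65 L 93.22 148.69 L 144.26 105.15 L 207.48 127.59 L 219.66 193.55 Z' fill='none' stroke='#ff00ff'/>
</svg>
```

G21
G90
G0 X288.54 Y183.23
M4 S636
G01 X155.68 Y132.88 F2529
G01 X124.61 Y91.15
G01 X224.24 Y42.30
G01 X171.41 Y124.84
G01 X313.42 Y208.95
M5
G0 X112.47 Y120.84
M4 S636
G01 X191.51 Y120.84 F2529
G01 X191.51 Y80.19
G01 X112.47 Y80.19
G01 X112.47 Y120.84
M5
G0 X221.56 Y46.01
M4 S252
G01 X304.82 Y97.28 F4021
G01 X220.00 Y38.50
G01 X116.94 Y59.70
M5
G0 X25.81 Y129.81
M4 S755
G01 X90.66 Y129.81 F1011
G01 X90.66 Y80.00
G01 X25.81 Y80.00
G01 X25.81 Y129.81
M5
G0 X168.62 Y6.51
M4 S636
G01 X105.40 Y28.95 F2529
G01 X93.22 Y94.91
G01 X144.26 Y138.45
G01 X207.48 Y116.01
G01 X219.66 Y50.05
G01 X168.62 Y6.51
M5
G0 X0.00 Y0.00

Since the viewBox matches the mm dimensions, user units are millimetres directly. The only transform is the Y-flip y_m = 243.60 − y_svg.

Shape 1 is a open polyline drawn with `<path>`. Its stroke #ff00ff means score at S636, F2529. After flipping Y the toolpath is (288.54,183.23) → (155.68,132.88) → (124.61,91.15) → (224.24,42.30) → (171.41,124.84) → (313.42,208.95).

Shape 2 is a rectangle drawn with `<path>`. Its stroke #ff00ff means score at S636, F2529. After flipping Y the toolpath is (112.47,120.84) → (191.51,120.84) → (191.51,80.19) → (112.47,80.19) → (112.47,120.84), returning to the start.

Shape 3 is a open polyline drawn with `<polyline>`. Its stroke #008000 means engrave at S252, F4021. After flipping Y the toolpath is (221.56,46.01) → (304.82,97.28) → (220.00,38.50) → (116.94,59.70).

Shape 4 is a rectangle drawn with `<rect>`. Its stroke #0000ff means cut at S755, F1011. After flipping Y the toolpath is (25.81,129.81) → (90.66,129.81) → (90.66,80.00) → (25.81,80.00) → (25.81,129.81), returning to the start.

Shape 5 is a regular polygon drawn with `<path>`. Its stroke #ff00ff means score at S636, F2529. After flipping Y the toolpath is (168.62,6.51) → (105.40,28.95) → (93.22,94.91) → (144.26,138.45) → (207.48,116.01) → (219.66,50.05) → (168.62,6.51), returning to the start.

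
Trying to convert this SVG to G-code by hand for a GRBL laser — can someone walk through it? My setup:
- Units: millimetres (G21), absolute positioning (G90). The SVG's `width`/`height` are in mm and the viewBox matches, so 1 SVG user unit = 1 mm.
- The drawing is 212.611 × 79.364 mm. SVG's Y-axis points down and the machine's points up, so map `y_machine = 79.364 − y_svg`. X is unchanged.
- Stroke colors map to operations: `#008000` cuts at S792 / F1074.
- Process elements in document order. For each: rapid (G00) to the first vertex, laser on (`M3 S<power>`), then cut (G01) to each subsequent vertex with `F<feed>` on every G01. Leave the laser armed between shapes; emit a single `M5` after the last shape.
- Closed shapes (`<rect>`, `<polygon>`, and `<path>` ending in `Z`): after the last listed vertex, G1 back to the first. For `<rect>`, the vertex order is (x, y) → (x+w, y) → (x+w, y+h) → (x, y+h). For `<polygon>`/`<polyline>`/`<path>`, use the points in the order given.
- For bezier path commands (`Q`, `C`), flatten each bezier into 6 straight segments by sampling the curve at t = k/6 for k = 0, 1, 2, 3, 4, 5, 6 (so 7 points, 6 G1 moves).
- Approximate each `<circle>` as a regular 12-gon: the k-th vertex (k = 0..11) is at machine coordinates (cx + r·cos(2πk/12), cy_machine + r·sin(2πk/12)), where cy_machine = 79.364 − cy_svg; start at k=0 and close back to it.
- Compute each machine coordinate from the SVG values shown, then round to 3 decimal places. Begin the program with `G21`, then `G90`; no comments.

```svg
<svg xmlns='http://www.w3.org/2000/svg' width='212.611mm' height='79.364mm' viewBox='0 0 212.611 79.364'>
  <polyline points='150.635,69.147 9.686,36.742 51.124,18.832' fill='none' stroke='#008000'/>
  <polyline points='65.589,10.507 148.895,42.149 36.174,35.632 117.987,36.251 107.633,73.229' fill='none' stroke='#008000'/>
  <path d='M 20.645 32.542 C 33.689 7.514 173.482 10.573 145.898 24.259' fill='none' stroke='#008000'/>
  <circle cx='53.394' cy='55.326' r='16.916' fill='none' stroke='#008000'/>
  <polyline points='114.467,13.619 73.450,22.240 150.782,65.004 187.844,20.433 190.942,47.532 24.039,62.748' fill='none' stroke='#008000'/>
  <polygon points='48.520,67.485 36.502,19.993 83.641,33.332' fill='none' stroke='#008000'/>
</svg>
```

viewBox `0 0 212.611 79.364` with mm width/height → 1 unit = 1 mm. Flip: y_m = 79.364 − y_svg.

**Shape 1** — `<polyline>` open polyline, stroke `#008000` → cut (S792, F1074). Machine vertices: (150.635,10.217) → (9.686,42.622) → (51.124,60.532). Open path.

**Shape 2** — `<polyline>` open polyline, stroke `#008000` → cut (S792, F1074). Machine vertices: (65.589,68.857) → (148.895,37.215) → (36.174,43.732) → (117.987,43.113) → (107.633,6.135). Open path.

**Shape 3** — `<path>` cubic bezier, stroke `#008000` → cut (S792, F1074). Control points (SVG): P0=(20.645,32.542), P1=(33.689,7.514), P2=(173.482,10.573), P3=(145.898,24.259); sampled at t=k/6. Machine vertices: (20.645,46.822) → (36.368,57.076) → (65.045,63.134) → (98.507,65.481) → (128.583,64.602) → (147.104,60.982) → (145.898,55.105). Open path.

**Shape 4** — `<circle>` circle, stroke `#008000` → cut (S792, F1074). Machine vertices: (70.310,24.038) → (68.044,32.496) → (61.852,38.688) → (53.394,40.954) → (44.936,38.688) → (38.744,32.496) → (36.478,24.038) → (38.744,15.580) → (44.936,9.388) → (53.394,7.122) → (61.852,9.388) → (68.044,15.580) → (70.310,24.038). Closed: final G1 returns to the first vertex.

**Shape 5** — `<polyline>` open polyline, stroke `#008000` → cut (S792, F1074). Machine vertices: (114.467,65.745) → (73.450,57.124) → (150.782,14.360) → (187.844,58.931) → (190.942,31.832) → (24.039,16.616). Open path.

**Shape 6** — `<polygon>` regular polygon, stroke `#008000` → cut (S792, F1074). Machine vertices: (48.520,11.879) → (36.502,59.371) → (83.641,46.032) → (48.520,11.879). Closed: final G1 returns to the first vertex.

G21
G90
G00 X150.635 Y10.217
M3 S792
G01 X9.686 Y42.622 F1074
G01 X51.124 Y60.532 F1074
G00 X65.589 Y68.857
M3 S792
G01 X148.895 Y37.215 F1074
G01 X36.174 Y43.732 F1074
G01 X117.987 Y43.113 F1074
G01 X107.633 Y6.135 F1074
G00 X20.645 Y46.822
M3 S792
G01 X36.368 Y57.076 F1074
G01 X65.045 Y63.134 F1074
G01 X98.507 Y65.481 F1074
G01 X128.583 Y64.602 F1074
G01 X147.104 Y60.982 F1074
G01 X145.898 Y55.105 F1074
G00 X70.310 Y24.038
M3 S792
G01 X68.044 Y32.496 F1074
G01 X61.852 Y38.688 F1074
G01 X53.394 Y40.954 F1074
G01 X44.936 Y38.688 F1074
G01 X38.744 Y32.496 F1074
G01 X36.478 Y24.038 F1074
G01 X38.744 Y15.580 F1074
G01 X44.936 Y9.388 F1074
G01 X53.394 Y7.122 F1074
G01 X61.852 Y9.388 F1074
G01 X68.044 Y15.580 F1074
G01 X70.310 Y24.038 F1074
G00 X114.467 Y65.745
M3 S792
G01 X73.450 Y57.124 F1074
G01 X150.782 Y14.360 F1074
G01 X187.844 Y58.931 F1074
G01 X190.942 Y31.832 F1074
G01 X24.039 Y16.616 F1074
G00 X48.520 Y11.879
M3 S792
G01 X36.502 Y59.371 F1074
G01 X83.641 Y46.032 F1074
G01 X48.520 Y11.879 F1074
M5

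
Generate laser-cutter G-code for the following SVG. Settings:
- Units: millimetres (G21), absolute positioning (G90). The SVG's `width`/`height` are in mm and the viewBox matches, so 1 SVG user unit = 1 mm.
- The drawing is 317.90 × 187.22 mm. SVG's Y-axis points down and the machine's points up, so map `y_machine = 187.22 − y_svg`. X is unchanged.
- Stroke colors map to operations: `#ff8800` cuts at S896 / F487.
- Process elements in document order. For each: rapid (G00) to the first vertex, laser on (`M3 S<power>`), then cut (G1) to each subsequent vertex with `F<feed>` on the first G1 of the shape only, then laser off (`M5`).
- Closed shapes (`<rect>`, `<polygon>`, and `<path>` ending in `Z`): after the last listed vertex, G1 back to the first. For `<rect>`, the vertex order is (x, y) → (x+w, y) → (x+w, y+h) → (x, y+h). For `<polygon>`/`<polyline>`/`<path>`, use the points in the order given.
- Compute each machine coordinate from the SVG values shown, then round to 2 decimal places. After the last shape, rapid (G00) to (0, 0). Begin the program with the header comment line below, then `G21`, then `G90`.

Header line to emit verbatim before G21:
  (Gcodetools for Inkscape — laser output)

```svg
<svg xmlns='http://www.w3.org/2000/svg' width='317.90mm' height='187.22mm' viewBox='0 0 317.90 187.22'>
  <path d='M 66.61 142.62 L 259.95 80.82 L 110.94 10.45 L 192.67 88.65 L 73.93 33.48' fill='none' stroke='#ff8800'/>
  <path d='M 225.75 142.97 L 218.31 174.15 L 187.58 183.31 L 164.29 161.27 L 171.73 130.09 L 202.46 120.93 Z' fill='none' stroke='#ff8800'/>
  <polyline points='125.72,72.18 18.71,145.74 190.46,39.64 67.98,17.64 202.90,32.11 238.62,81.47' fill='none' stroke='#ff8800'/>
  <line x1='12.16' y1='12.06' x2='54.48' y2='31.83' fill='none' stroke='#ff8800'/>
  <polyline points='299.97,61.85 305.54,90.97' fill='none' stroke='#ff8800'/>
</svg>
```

viewBox `0 0 317.90 187.22` with mm width/height → 1 unit = 1 mm. Flip: y_m = 187.22 − y_svg.

**Shape 1** — `<path>` open polyline, stroke `#ff8800` → cut (S896, F487). Machine vertices: (66.61,44.60) → (259.95,106.40) → (110.94,176.77) → (192.67,98.57) → (73.93,153.74). Open path.

**Shape 2** — `<path>` regular polygon, stroke `#ff8800` → cut (S896, F487). Machine vertices: (225.75,44.25) → (218.31,13.07) → (187.58,3.91) → (164.29,25.95) → (171.73,57.13) → (202.46,66.29) → (225.75,44.25). Closed: final G1 returns to the first vertex.

**Shape 3** — `<polyline>` open polyline, stroke `#ff8800` → cut (S896, F487). Machine vertices: (125.72,115.04) → (18.71,41.48) → (190.46,147.58) → (67.98,169.58) → (202.90,155.11) → (238.62,105.75). Open path.

**Shape 4** — `<line>` line segment, stroke `#ff8800` → cut (S896, F487). Machine vertices: (12.16,175.16) → (54.48,155.39). Open path.

**Shape 5** — `<polyline>` line segment, stroke `#ff8800` → cut (S896, F487). Machine vertices: (299.97,125.37) → (305.54,96.25). Open path.

(Gcodetools for Inkscape — laser output)
G21
G90
G00 X66.61 Y44.60
M3 S896
G1 X259.95 Y106.40 F487
G1 X110.94 Y176.77
G1 X192.67 Y98.57
G1 X73.93 Y153.74
M5
G00 X225.75 Y44.25
M3 S896
G1 X218.31 Y13.07 F487
G1 X187.58 Y3.91
G1 X164.29 Y25.95
G1 X171.73 Y57.13
G1 X202.46 Y66.29
G1 X225.75 Y44.25
M5
G00 X125.72 Y115.04
M3 S896
G1 X18.71 Y41.48 F487
G1 X190.46 Y147.58
G1 X67.98 Y169.58
G1 X202.90 Y155.11
G1 X238.62 Y105.75
M5
G00 X12.16 Y175.16
M3 S896
G1 X54.48 Y155.39 F487
M5
G00 X299.97 Y125.37
M3 S896
G1 X305.54 Y96.25 F487
M5
G00 X0.00 Y0.00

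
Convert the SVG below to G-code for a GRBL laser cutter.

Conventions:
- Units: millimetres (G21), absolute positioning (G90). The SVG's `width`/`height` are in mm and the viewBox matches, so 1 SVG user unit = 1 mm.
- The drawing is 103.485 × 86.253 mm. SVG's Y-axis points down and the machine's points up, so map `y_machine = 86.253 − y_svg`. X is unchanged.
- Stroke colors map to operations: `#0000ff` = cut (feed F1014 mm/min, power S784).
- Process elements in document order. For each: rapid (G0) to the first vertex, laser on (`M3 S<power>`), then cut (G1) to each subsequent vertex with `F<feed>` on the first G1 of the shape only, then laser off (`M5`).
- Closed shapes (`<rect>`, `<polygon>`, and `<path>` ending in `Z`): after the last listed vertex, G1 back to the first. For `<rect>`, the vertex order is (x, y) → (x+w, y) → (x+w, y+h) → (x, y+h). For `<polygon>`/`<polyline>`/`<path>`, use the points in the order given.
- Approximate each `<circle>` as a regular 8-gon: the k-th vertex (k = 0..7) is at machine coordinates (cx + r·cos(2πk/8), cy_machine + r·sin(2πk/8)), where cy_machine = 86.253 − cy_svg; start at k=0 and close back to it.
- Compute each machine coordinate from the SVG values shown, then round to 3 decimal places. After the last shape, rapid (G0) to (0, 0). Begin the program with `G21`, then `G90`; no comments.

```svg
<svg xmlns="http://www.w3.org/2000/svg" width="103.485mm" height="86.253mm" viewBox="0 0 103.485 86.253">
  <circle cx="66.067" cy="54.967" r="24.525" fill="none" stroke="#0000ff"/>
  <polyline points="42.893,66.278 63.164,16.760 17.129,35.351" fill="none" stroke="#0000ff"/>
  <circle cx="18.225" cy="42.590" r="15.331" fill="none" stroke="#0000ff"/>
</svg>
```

1 u = 1 mm; y_m = 86.253 − y.

[1] `<circle>` circle, #0000ff→cut S784 F1014: (90.592,31.286) → (83.409,48.628) → (66.067,55.811) → (48.725,48.628) → (41.542,31.286) → (48.725,13.944) → (66.067,6.761) → (83.409,13.944) → (90.592,31.286) (closed)

[2] `<polyline>` open polyline, #0000ff→cut S784 F1014: (42.893,19.975) → (63.164,69.493) → (17.129,50.902)

[3] `<circle>` circle, #0000ff→cut S784 F1014: (33.556,43.663) → (29.066,54.504) → (18.225,58.994) → (7.384,54.504) → (2.894,43.663) → (7.384,32.822) → (18.225,28.332) → (29.066,32.822) → (33.556,43.663) (closed)

G21
G90
G0 X90.592 Y31.286
M3 S784
G1 X83.409 Y48.628 F1014
G1 X66.067 Y55.811
G1 X48.725 Y48.628
G1 X41.542 Y31.286
G1 X48.725 Y13.944
G1 X66.067 Y6.761
G1 X83.409 Y13.944
G1 X90.592 Y31.286
M5
G0 X42.893 Y19.975
M3 S784
G1 X63.164 Y69.493 F1014
G1 X17.129 Y50.902
M5
G0 X33.556 Y43.663
M3 S784
G1 X29.066 Y54.504 F1014
G1 X18.225 Y58.994
G1 X7.384 Y54.504
G1 X2.894 Y43.663
G1 X7.384 Y32.822
G1 X18.225 Y28.332
G1 X29.066 Y32.822
G1 X33.556 Y43.663
M5
G0 X0.000 Y0.000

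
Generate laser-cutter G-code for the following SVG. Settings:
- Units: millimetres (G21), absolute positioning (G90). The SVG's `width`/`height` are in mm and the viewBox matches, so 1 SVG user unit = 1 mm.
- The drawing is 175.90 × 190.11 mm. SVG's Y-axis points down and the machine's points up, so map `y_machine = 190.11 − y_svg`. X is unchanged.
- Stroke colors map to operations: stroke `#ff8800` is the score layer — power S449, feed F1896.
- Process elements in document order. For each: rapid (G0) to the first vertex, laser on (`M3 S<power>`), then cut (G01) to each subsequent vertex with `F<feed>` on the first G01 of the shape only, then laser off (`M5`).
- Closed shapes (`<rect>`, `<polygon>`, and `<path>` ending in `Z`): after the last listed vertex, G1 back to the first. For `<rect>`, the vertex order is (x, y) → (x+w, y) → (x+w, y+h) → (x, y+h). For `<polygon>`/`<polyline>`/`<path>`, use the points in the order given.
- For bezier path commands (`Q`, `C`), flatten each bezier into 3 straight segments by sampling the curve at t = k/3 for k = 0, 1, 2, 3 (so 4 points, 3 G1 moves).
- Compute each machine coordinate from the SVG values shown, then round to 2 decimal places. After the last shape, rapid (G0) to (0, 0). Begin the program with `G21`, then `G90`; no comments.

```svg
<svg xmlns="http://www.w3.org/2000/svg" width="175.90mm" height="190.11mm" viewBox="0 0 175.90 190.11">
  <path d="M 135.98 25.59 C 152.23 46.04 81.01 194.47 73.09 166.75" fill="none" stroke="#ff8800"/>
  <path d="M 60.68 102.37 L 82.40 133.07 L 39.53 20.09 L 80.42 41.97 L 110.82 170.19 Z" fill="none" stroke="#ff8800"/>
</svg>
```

1 u = 1 mm; y_m = 190.11 − y.

[1] `<path>` cubic bezier, #ff8800→score S449 F1896: (135.98,164.52) → (128.66,112.67) → (96.53,43.09) → (73.09,23.36)

[2] `<path>` closed polygon, #ff8800→score S449 F1896: (60.68,87.74) → (82.40,57.04) → (39.53,170.02) → (80.42,148.14) → (110.82,19.92) → (60.68,87.74) (closed)

G21
G90
G0 X135.98 Y164.52
M3 S449
G01 X128.66 Y112.67 F1896
G01 X96.53 Y43.09
G01 X73.09 Y23.36
M5
G0 X60.68 Y87.74
M3 S449
G01 X82.40 Y57.04 F1896
G01 X39.53 Y170.02
G01 X80.42 Y148.14
G01 X110.82 Y19.92
G01 X60.68 Y87.74
M5
G0 X0.00 Y0.00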